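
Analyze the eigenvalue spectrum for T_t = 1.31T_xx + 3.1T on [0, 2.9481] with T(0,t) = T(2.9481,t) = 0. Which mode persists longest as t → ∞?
Eigenvalues: λₙ = 1.31n²π²/2.9481² - 3.1.
First three modes:
  n=1: λ₁ = 1.31π²/2.9481² - 3.1 ≈ -1.612
  n=2: λ₂ = 5.24π²/2.9481² - 3.1 ≈ 2.85
  n=3: λ₃ = 11.79π²/2.9481² - 3.1 ≈ 10.288
Since 1.31π²/2.9481² ≈ 1.488 < 3.1, λ₁ < 0.
The n=1 mode grows fastest (−λₙ is largest for n=1) → dominates.
Asymptotic: T ~ c₁ sin(πx/2.9481) e^{1.612t} (exponential growth at rate −λ₁ ≈ 1.612).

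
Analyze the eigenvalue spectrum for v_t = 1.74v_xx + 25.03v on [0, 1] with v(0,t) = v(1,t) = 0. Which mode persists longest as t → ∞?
Eigenvalues: λₙ = 1.74n²π²/1² - 25.03.
First three modes:
  n=1: λ₁ = 1.74π² - 25.03 ≈ -7.857
  n=2: λ₂ = 6.96π² - 25.03 ≈ 43.662
  n=3: λ₃ = 15.66π² - 25.03 ≈ 129.528
Since 1.74π² ≈ 17.173 < 25.03, λ₁ < 0.
The n=1 mode grows fastest (−λₙ is largest for n=1) → dominates.
Asymptotic: v ~ c₁ sin(πx/1) e^{7.857t} (exponential growth at rate −λ₁ ≈ 7.857).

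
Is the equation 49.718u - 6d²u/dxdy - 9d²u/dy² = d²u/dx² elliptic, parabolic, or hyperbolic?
Rewriting in standard form: -d²u/dx² - 6d²u/dxdy - 9d²u/dy² + 49.718u = 0. Computing B² - 4AC with A = -1, B = -6, C = -9: discriminant = 0 (zero). Answer: parabolic.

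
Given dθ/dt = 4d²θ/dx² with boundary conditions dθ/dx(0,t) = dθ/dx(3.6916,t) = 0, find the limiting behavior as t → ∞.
θ → constant (steady state). Heat is conserved (no flux at boundaries); solution approaches the spatial average.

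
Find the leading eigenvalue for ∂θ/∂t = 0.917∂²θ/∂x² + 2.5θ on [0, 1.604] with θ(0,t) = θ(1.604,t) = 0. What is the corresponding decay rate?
Eigenvalues: λₙ = 0.917n²π²/1.604² - 2.5.
First three modes:
  n=1: λ₁ = 0.917π²/1.604² - 2.5 ≈ 1.018
  n=2: λ₂ = 3.668π²/1.604² - 2.5 ≈ 11.571
  n=3: λ₃ = 8.253π²/1.604² - 2.5 ≈ 29.159
Since 0.917π²/1.604² ≈ 3.518 > 2.5, all λₙ > 0.
The n=1 mode decays slowest → dominates as t → ∞.
Asymptotic: θ ~ c₁ sin(πx/1.604) e^{-λ₁t} with decay rate λ₁ ≈ 1.018.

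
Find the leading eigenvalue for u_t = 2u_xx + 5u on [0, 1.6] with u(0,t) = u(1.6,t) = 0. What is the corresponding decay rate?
Eigenvalues: λₙ = 2n²π²/1.6² - 5.
First three modes:
  n=1: λ₁ = 2π²/1.6² - 5 ≈ 2.711
  n=2: λ₂ = 8π²/1.6² - 5 ≈ 25.843
  n=3: λ₃ = 18π²/1.6² - 5 ≈ 64.396
Since 2π²/1.6² ≈ 7.711 > 5, all λₙ > 0.
The n=1 mode decays slowest → dominates as t → ∞.
Asymptotic: u ~ c₁ sin(πx/1.6) e^{-λ₁t} with decay rate λ₁ ≈ 2.711.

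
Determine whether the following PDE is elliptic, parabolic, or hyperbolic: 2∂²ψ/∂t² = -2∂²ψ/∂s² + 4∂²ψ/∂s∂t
Rewriting in standard form: 2∂²ψ/∂s² - 4∂²ψ/∂s∂t + 2∂²ψ/∂t² = 0. Coefficients: A = 2, B = -4, C = 2. B² - 4AC = 0, which is zero, so the equation is parabolic.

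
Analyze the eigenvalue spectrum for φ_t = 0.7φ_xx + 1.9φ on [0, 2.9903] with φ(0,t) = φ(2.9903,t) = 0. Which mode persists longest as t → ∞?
Eigenvalues: λₙ = 0.7n²π²/2.9903² - 1.9.
First three modes:
  n=1: λ₁ = 0.7π²/2.9903² - 1.9 ≈ -1.127
  n=2: λ₂ = 2.8π²/2.9903² - 1.9 ≈ 1.19
  n=3: λ₃ = 6.3π²/2.9903² - 1.9 ≈ 5.054
Since 0.7π²/2.9903² ≈ 0.773 < 1.9, λ₁ < 0.
The n=1 mode grows fastest (−λₙ is largest for n=1) → dominates.
Asymptotic: φ ~ c₁ sin(πx/2.9903) e^{1.127t} (exponential growth at rate −λ₁ ≈ 1.127).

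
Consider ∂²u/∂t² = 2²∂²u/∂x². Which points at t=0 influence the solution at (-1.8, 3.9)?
Domain of dependence: [-9.6, 6]. Signals travel at speed 2, so data within |x - -1.8| ≤ 2·3.9 = 7.8 can reach the point.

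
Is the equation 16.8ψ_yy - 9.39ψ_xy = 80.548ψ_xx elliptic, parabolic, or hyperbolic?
Rewriting in standard form: -80.548ψ_xx - 9.39ψ_xy + 16.8ψ_yy = 0. Computing B² - 4AC with A = -80.548, B = -9.39, C = 16.8: discriminant = 5500.9977 (positive). Answer: hyperbolic.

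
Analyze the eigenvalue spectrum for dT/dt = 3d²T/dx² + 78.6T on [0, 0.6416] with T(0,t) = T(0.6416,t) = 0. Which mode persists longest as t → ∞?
Eigenvalues: λₙ = 3n²π²/0.6416² - 78.6.
First three modes:
  n=1: λ₁ = 3π²/0.6416² - 78.6 ≈ -6.673
  n=2: λ₂ = 12π²/0.6416² - 78.6 ≈ 209.108
  n=3: λ₃ = 27π²/0.6416² - 78.6 ≈ 568.744
Since 3π²/0.6416² ≈ 71.927 < 78.6, λ₁ < 0.
The n=1 mode grows fastest (−λₙ is largest for n=1) → dominates.
Asymptotic: T ~ c₁ sin(πx/0.6416) e^{6.673t} (exponential growth at rate −λ₁ ≈ 6.673).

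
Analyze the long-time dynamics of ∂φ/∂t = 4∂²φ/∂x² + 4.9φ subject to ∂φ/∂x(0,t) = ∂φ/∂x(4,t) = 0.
Long-time behavior: φ grows unboundedly. With Neumann BCs the constant mode has diffusion eigenvalue 0, so any r > 0 makes it grow like e^(4.9t); solution grows exponentially.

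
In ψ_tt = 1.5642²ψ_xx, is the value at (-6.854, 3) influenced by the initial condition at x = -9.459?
Yes. The domain of dependence is [-11.5466, -2.1614], and -9.459 ∈ [-11.5466, -2.1614].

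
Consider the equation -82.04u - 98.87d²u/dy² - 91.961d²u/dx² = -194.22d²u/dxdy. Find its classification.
Rewriting in standard form: -91.961d²u/dx² + 194.22d²u/dxdy - 98.87d²u/dy² - 82.04u = 0. Hyperbolic. (A = -91.961, B = 194.22, C = -98.87 gives B² - 4AC = 1352.67212.)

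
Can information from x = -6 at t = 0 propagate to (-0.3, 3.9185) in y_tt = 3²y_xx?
Yes. The domain of dependence is [-12.0555, 11.4555], and -6 ∈ [-12.0555, 11.4555].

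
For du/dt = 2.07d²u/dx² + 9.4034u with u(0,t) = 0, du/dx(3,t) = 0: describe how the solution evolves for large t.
u grows unboundedly. Reaction dominates diffusion (r=9.4034 > κπ²/(4L²)≈0.57); solution grows exponentially.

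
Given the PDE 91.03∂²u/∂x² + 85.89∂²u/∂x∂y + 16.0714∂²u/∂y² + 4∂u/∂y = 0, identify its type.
The second-order coefficients are A = 91.03, B = 85.89, C = 16.0714. Since B² - 4AC = 1525.173932 > 0, this is a hyperbolic PDE.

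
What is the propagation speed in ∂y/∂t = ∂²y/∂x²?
Infinite. The heat equation is parabolic, not hyperbolic, so disturbances propagate instantly.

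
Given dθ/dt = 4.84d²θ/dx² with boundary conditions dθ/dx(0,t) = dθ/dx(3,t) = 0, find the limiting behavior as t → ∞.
θ → constant (steady state). Heat is conserved (no flux at boundaries); solution approaches the spatial average.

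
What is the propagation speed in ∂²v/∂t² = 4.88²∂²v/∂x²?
Speed = 4.88. Information travels along characteristics x = x₀ ± 4.88t.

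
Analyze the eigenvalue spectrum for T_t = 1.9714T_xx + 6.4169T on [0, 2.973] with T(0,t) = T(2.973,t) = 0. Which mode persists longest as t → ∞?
Eigenvalues: λₙ = 1.9714n²π²/2.973² - 6.4169.
First three modes:
  n=1: λ₁ = 1.9714π²/2.973² - 6.4169 ≈ -4.216
  n=2: λ₂ = 7.8856π²/2.973² - 6.4169 ≈ 2.388
  n=3: λ₃ = 17.7426π²/2.973² - 6.4169 ≈ 13.395
Since 1.9714π²/2.973² ≈ 2.201 < 6.4169, λ₁ < 0.
The n=1 mode grows fastest (−λₙ is largest for n=1) → dominates.
Asymptotic: T ~ c₁ sin(πx/2.973) e^{4.216t} (exponential growth at rate −λ₁ ≈ 4.216).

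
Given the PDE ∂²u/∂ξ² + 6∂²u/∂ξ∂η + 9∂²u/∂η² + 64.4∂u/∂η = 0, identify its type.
The second-order coefficients are A = 1, B = 6, C = 9. Since B² - 4AC = 0 = 0, this is a parabolic PDE.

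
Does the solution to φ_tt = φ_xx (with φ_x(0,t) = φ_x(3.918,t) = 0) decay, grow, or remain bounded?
φ oscillates about a mean that drifts linearly in t (generically unbounded; no decay). There is no damping, so the nonconstant modes persist as standing waves (energy conserved, no decay). But with Neumann conditions at both ends the constant mode has eigenvalue 0: the spatial mean M(t) of φ satisfies M'' = 0, so M(t) = M(0) + M'(0)·t. Unless the initial velocity has zero mean (∫φ_t(x,0)dx = 0), the solution grows linearly in t (unbounded, though not exponentially); if it does have zero mean, the solution stays bounded and simply oscillates.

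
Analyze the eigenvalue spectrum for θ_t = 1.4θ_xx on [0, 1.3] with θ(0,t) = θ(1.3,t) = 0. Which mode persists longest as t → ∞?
Eigenvalues: λₙ = 1.4n²π²/1.3².
First three modes:
  n=1: λ₁ = 1.4π²/1.3² ≈ 8.176
  n=2: λ₂ = 5.6π²/1.3² ≈ 32.704 (4× faster decay)
  n=3: λ₃ = 12.6π²/1.3² ≈ 73.584 (9× faster decay)
As t → ∞, higher modes decay exponentially faster. The n=1 mode dominates: θ ~ c₁ sin(πx/1.3) e^{-λ₁t}.
Decay rate: λ₁ = 1.4π²/1.3² ≈ 8.176.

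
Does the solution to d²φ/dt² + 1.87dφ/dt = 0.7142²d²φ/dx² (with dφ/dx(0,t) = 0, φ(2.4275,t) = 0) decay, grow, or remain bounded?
φ → 0. Damping (γ=1.87) dissipates energy; oscillations decay exponentially.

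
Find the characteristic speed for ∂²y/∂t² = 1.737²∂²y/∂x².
Speed = 1.737. Information travels along characteristics x = x₀ ± 1.737t.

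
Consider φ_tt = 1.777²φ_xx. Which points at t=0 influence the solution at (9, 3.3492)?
Domain of dependence: [3.0484716, 14.9515284]. Signals travel at speed 1.777, so data within |x - 9| ≤ 1.777·3.3492 = 5.9515284 can reach the point.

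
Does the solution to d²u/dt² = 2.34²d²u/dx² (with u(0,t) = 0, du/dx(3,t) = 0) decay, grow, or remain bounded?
u oscillates (no decay). Energy is conserved; the solution oscillates indefinitely as standing waves.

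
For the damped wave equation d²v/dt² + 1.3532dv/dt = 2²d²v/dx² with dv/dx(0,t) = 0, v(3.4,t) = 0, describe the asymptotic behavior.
v → 0. Damping (γ=1.3532) dissipates energy; oscillations decay exponentially.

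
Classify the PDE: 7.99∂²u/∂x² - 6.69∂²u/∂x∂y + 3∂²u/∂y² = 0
A = 7.99, B = -6.69, C = 3. Discriminant B² - 4AC = -51.1239. Since -51.1239 < 0, elliptic.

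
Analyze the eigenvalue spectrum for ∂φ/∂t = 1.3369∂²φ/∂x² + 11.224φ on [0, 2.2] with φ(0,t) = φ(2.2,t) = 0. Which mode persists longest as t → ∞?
Eigenvalues: λₙ = 1.3369n²π²/2.2² - 11.224.
First three modes:
  n=1: λ₁ = 1.3369π²/2.2² - 11.224 ≈ -8.498
  n=2: λ₂ = 5.3476π²/2.2² - 11.224 ≈ -0.319
  n=3: λ₃ = 12.0321π²/2.2² - 11.224 ≈ 13.312
Since 1.3369π²/2.2² ≈ 2.726 < 11.224, λ₁ < 0.
The n=1 mode grows fastest (−λₙ is largest for n=1) → dominates.
Asymptotic: φ ~ c₁ sin(πx/2.2) e^{8.498t} (exponential growth at rate −λ₁ ≈ 8.498).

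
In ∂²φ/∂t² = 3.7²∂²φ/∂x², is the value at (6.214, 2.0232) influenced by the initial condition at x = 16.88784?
No. The domain of dependence is [-1.27184, 13.69984], and 16.88784 is outside this interval.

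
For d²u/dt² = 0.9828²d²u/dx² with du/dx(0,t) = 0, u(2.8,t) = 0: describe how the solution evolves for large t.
u oscillates (no decay). Energy is conserved; the solution oscillates indefinitely as standing waves.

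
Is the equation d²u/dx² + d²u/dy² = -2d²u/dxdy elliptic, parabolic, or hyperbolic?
Rewriting in standard form: d²u/dx² + 2d²u/dxdy + d²u/dy² = 0. Computing B² - 4AC with A = 1, B = 2, C = 1: discriminant = 0 (zero). Answer: parabolic.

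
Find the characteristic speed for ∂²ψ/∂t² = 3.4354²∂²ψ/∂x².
Speed = 3.4354. Information travels along characteristics x = x₀ ± 3.4354t.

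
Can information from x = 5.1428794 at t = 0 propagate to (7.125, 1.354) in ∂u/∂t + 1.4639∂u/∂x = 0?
Yes. The characteristic through (7.125, 1.354) passes through x = 5.1428794.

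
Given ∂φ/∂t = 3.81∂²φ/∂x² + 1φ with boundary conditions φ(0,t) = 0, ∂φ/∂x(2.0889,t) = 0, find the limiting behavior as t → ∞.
φ → 0. Diffusion dominates reaction (r=1 < κπ²/(4L²)≈2.15); solution decays.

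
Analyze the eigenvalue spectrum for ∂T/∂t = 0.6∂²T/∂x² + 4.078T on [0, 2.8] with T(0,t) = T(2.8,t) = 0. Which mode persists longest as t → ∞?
Eigenvalues: λₙ = 0.6n²π²/2.8² - 4.078.
First three modes:
  n=1: λ₁ = 0.6π²/2.8² - 4.078 ≈ -3.323
  n=2: λ₂ = 2.4π²/2.8² - 4.078 ≈ -1.057
  n=3: λ₃ = 5.4π²/2.8² - 4.078 ≈ 2.72
Since 0.6π²/2.8² ≈ 0.755 < 4.078, λ₁ < 0.
The n=1 mode grows fastest (−λₙ is largest for n=1) → dominates.
Asymptotic: T ~ c₁ sin(πx/2.8) e^{3.323t} (exponential growth at rate −λ₁ ≈ 3.323).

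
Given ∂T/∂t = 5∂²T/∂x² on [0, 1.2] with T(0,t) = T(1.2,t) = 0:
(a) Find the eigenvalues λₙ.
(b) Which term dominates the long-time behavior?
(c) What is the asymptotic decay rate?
Eigenvalues: λₙ = 5n²π²/1.2².
First three modes:
  n=1: λ₁ = 5π²/1.2² ≈ 34.269
  n=2: λ₂ = 20π²/1.2² ≈ 137.078 (4× faster decay)
  n=3: λ₃ = 45π²/1.2² ≈ 308.425 (9× faster decay)
As t → ∞, higher modes decay exponentially faster. The n=1 mode dominates: T ~ c₁ sin(πx/1.2) e^{-λ₁t}.
Decay rate: λ₁ = 5π²/1.2² ≈ 34.269.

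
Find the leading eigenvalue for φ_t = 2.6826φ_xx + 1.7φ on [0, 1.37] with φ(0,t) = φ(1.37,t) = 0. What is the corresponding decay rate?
Eigenvalues: λₙ = 2.6826n²π²/1.37² - 1.7.
First three modes:
  n=1: λ₁ = 2.6826π²/1.37² - 1.7 ≈ 12.406
  n=2: λ₂ = 10.7304π²/1.37² - 1.7 ≈ 54.725
  n=3: λ₃ = 24.1434π²/1.37² - 1.7 ≈ 125.257
Since 2.6826π²/1.37² ≈ 14.106 > 1.7, all λₙ > 0.
The n=1 mode decays slowest → dominates as t → ∞.
Asymptotic: φ ~ c₁ sin(πx/1.37) e^{-λ₁t} with decay rate λ₁ ≈ 12.406.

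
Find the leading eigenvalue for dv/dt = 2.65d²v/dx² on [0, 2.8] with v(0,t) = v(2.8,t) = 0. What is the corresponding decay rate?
Eigenvalues: λₙ = 2.65n²π²/2.8².
First three modes:
  n=1: λ₁ = 2.65π²/2.8² ≈ 3.336
  n=2: λ₂ = 10.6π²/2.8² ≈ 13.344 (4× faster decay)
  n=3: λ₃ = 23.85π²/2.8² ≈ 30.024 (9× faster decay)
As t → ∞, higher modes decay exponentially faster. The n=1 mode dominates: v ~ c₁ sin(πx/2.8) e^{-λ₁t}.
Decay rate: λ₁ = 2.65π²/2.8² ≈ 3.336.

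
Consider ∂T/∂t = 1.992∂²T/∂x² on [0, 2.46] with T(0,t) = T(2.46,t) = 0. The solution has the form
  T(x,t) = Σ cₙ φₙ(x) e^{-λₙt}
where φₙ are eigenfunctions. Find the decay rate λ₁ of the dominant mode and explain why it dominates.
Eigenvalues: λₙ = 1.992n²π²/2.46².
First three modes:
  n=1: λ₁ = 1.992π²/2.46² ≈ 3.249
  n=2: λ₂ = 7.968π²/2.46² ≈ 12.995 (4× faster decay)
  n=3: λ₃ = 17.928π²/2.46² ≈ 29.239 (9× faster decay)
As t → ∞, higher modes decay exponentially faster. The n=1 mode dominates: T ~ c₁ sin(πx/2.46) e^{-λ₁t}.
Decay rate: λ₁ = 1.992π²/2.46² ≈ 3.249.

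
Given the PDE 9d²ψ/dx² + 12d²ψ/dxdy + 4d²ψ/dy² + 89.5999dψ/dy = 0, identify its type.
The second-order coefficients are A = 9, B = 12, C = 4. Since B² - 4AC = 0 = 0, this is a parabolic PDE.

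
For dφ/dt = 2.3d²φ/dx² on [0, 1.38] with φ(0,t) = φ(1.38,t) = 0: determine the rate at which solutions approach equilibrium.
Eigenvalues: λₙ = 2.3n²π²/1.38².
First three modes:
  n=1: λ₁ = 2.3π²/1.38² ≈ 11.92
  n=2: λ₂ = 9.2π²/1.38² ≈ 47.679 (4× faster decay)
  n=3: λ₃ = 20.7π²/1.38² ≈ 107.278 (9× faster decay)
As t → ∞, higher modes decay exponentially faster. The n=1 mode dominates: φ ~ c₁ sin(πx/1.38) e^{-λ₁t}.
Decay rate: λ₁ = 2.3π²/1.38² ≈ 11.92.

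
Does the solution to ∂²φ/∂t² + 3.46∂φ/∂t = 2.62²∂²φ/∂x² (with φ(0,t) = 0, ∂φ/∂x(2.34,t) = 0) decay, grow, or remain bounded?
φ → 0. Damping (γ=3.46) dissipates energy; oscillations decay exponentially.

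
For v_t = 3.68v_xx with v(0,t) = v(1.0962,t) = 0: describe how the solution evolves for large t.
v → 0. Heat diffuses out through both boundaries.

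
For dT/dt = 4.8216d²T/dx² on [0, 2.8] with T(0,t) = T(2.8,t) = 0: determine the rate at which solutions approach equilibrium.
Eigenvalues: λₙ = 4.8216n²π²/2.8².
First three modes:
  n=1: λ₁ = 4.8216π²/2.8² ≈ 6.07
  n=2: λ₂ = 19.2864π²/2.8² ≈ 24.279 (4× faster decay)
  n=3: λ₃ = 43.3944π²/2.8² ≈ 54.628 (9× faster decay)
As t → ∞, higher modes decay exponentially faster. The n=1 mode dominates: T ~ c₁ sin(πx/2.8) e^{-λ₁t}.
Decay rate: λ₁ = 4.8216π²/2.8² ≈ 6.07.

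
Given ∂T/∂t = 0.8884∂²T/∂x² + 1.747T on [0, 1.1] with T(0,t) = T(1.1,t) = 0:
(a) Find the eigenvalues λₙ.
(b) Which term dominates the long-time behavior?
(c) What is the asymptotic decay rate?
Eigenvalues: λₙ = 0.8884n²π²/1.1² - 1.747.
First three modes:
  n=1: λ₁ = 0.8884π²/1.1² - 1.747 ≈ 5.499
  n=2: λ₂ = 3.5536π²/1.1² - 1.747 ≈ 27.239
  n=3: λ₃ = 7.9956π²/1.1² - 1.747 ≈ 63.471
Since 0.8884π²/1.1² ≈ 7.246 > 1.747, all λₙ > 0.
The n=1 mode decays slowest → dominates as t → ∞.
Asymptotic: T ~ c₁ sin(πx/1.1) e^{-λ₁t} with decay rate λ₁ ≈ 5.499.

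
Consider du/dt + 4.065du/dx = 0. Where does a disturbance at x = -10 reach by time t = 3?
At x = 2.195. The characteristic carries data from (-10, 0) to (2.195, 3).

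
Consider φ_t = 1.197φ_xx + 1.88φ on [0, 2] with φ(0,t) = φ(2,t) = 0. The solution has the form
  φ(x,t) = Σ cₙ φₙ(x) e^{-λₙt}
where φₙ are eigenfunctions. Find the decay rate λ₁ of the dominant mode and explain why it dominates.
Eigenvalues: λₙ = 1.197n²π²/2² - 1.88.
First three modes:
  n=1: λ₁ = 1.197π²/2² - 1.88 ≈ 1.073
  n=2: λ₂ = 4.788π²/2² - 1.88 ≈ 9.934
  n=3: λ₃ = 10.773π²/2² - 1.88 ≈ 24.701
Since 1.197π²/2² ≈ 2.953 > 1.88, all λₙ > 0.
The n=1 mode decays slowest → dominates as t → ∞.
Asymptotic: φ ~ c₁ sin(πx/2) e^{-λ₁t} with decay rate λ₁ ≈ 1.073.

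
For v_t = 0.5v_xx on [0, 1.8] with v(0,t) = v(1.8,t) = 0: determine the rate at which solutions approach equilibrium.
Eigenvalues: λₙ = 0.5n²π²/1.8².
First three modes:
  n=1: λ₁ = 0.5π²/1.8² ≈ 1.523
  n=2: λ₂ = 2π²/1.8² ≈ 6.092 (4× faster decay)
  n=3: λ₃ = 4.5π²/1.8² ≈ 13.708 (9× faster decay)
As t → ∞, higher modes decay exponentially faster. The n=1 mode dominates: v ~ c₁ sin(πx/1.8) e^{-λ₁t}.
Decay rate: λ₁ = 0.5π²/1.8² ≈ 1.523.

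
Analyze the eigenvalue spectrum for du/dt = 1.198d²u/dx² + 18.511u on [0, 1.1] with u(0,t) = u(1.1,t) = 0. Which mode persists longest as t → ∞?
Eigenvalues: λₙ = 1.198n²π²/1.1² - 18.511.
First three modes:
  n=1: λ₁ = 1.198π²/1.1² - 18.511 ≈ -8.739
  n=2: λ₂ = 4.792π²/1.1² - 18.511 ≈ 20.576
  n=3: λ₃ = 10.782π²/1.1² - 18.511 ≈ 69.435
Since 1.198π²/1.1² ≈ 9.772 < 18.511, λ₁ < 0.
The n=1 mode grows fastest (−λₙ is largest for n=1) → dominates.
Asymptotic: u ~ c₁ sin(πx/1.1) e^{8.739t} (exponential growth at rate −λ₁ ≈ 8.739).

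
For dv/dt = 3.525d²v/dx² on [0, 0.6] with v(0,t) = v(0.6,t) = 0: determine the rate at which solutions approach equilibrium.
Eigenvalues: λₙ = 3.525n²π²/0.6².
First three modes:
  n=1: λ₁ = 3.525π²/0.6² ≈ 96.64
  n=2: λ₂ = 14.1π²/0.6² ≈ 386.56 (4× faster decay)
  n=3: λ₃ = 31.725π²/0.6² ≈ 869.759 (9× faster decay)
As t → ∞, higher modes decay exponentially faster. The n=1 mode dominates: v ~ c₁ sin(πx/0.6) e^{-λ₁t}.
Decay rate: λ₁ = 3.525π²/0.6² ≈ 96.64.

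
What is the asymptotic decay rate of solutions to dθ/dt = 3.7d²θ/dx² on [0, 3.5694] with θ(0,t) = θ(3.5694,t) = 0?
Eigenvalues: λₙ = 3.7n²π²/3.5694².
First three modes:
  n=1: λ₁ = 3.7π²/3.5694² ≈ 2.866
  n=2: λ₂ = 14.8π²/3.5694² ≈ 11.465 (4× faster decay)
  n=3: λ₃ = 33.3π²/3.5694² ≈ 25.796 (9× faster decay)
As t → ∞, higher modes decay exponentially faster. The n=1 mode dominates: θ ~ c₁ sin(πx/3.5694) e^{-λ₁t}.
Decay rate: λ₁ = 3.7π²/3.5694² ≈ 2.866.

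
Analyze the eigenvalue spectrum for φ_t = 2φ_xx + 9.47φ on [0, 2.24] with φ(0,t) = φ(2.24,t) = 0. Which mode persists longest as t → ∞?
Eigenvalues: λₙ = 2n²π²/2.24² - 9.47.
First three modes:
  n=1: λ₁ = 2π²/2.24² - 9.47 ≈ -5.536
  n=2: λ₂ = 8π²/2.24² - 9.47 ≈ 6.266
  n=3: λ₃ = 18π²/2.24² - 9.47 ≈ 25.936
Since 2π²/2.24² ≈ 3.934 < 9.47, λ₁ < 0.
The n=1 mode grows fastest (−λₙ is largest for n=1) → dominates.
Asymptotic: φ ~ c₁ sin(πx/2.24) e^{5.536t} (exponential growth at rate −λ₁ ≈ 5.536).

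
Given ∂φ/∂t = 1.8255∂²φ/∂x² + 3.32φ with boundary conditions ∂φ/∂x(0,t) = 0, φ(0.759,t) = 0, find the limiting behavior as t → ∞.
φ → 0. Diffusion dominates reaction (r=3.32 < κπ²/(4L²)≈7.82); solution decays.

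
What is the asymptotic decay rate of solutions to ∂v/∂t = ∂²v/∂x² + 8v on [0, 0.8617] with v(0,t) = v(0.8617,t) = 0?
Eigenvalues: λₙ = n²π²/0.8617² - 8.
First three modes:
  n=1: λ₁ = π²/0.8617² - 8 ≈ 5.292
  n=2: λ₂ = 4π²/0.8617² - 8 ≈ 45.168
  n=3: λ₃ = 9π²/0.8617² - 8 ≈ 111.627
Since π²/0.8617² ≈ 13.292 > 8, all λₙ > 0.
The n=1 mode decays slowest → dominates as t → ∞.
Asymptotic: v ~ c₁ sin(πx/0.8617) e^{-λ₁t} with decay rate λ₁ ≈ 5.292.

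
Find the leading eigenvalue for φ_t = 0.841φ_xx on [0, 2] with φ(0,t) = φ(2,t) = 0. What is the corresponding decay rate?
Eigenvalues: λₙ = 0.841n²π²/2².
First three modes:
  n=1: λ₁ = 0.841π²/2² ≈ 2.075
  n=2: λ₂ = 3.364π²/2² ≈ 8.3 (4× faster decay)
  n=3: λ₃ = 7.569π²/2² ≈ 18.676 (9× faster decay)
As t → ∞, higher modes decay exponentially faster. The n=1 mode dominates: φ ~ c₁ sin(πx/2) e^{-λ₁t}.
Decay rate: λ₁ = 0.841π²/2² ≈ 2.075.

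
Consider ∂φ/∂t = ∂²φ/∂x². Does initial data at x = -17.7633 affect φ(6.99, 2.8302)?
Yes, for any finite x. The heat equation has infinite propagation speed, so all initial data affects all points at any t > 0.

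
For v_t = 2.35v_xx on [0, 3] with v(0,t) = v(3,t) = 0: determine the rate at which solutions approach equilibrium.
Eigenvalues: λₙ = 2.35n²π²/3².
First three modes:
  n=1: λ₁ = 2.35π²/3² ≈ 2.577
  n=2: λ₂ = 9.4π²/3² ≈ 10.308 (4× faster decay)
  n=3: λ₃ = 21.15π²/3² ≈ 23.194 (9× faster decay)
As t → ∞, higher modes decay exponentially faster. The n=1 mode dominates: v ~ c₁ sin(πx/3) e^{-λ₁t}.
Decay rate: λ₁ = 2.35π²/3² ≈ 2.577.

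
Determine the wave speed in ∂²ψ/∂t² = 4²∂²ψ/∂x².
Speed = 4. Information travels along characteristics x = x₀ ± 4t.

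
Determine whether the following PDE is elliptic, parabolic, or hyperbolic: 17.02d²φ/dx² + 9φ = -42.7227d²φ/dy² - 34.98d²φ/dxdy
Rewriting in standard form: 17.02d²φ/dx² + 34.98d²φ/dxdy + 42.7227d²φ/dy² + 9φ = 0. Coefficients: A = 17.02, B = 34.98, C = 42.7227. B² - 4AC = -1684.961016, which is negative, so the equation is elliptic.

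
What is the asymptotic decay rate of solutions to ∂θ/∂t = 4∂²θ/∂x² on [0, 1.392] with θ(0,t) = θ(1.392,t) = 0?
Eigenvalues: λₙ = 4n²π²/1.392².
First three modes:
  n=1: λ₁ = 4π²/1.392² ≈ 20.374
  n=2: λ₂ = 16π²/1.392² ≈ 81.497 (4× faster decay)
  n=3: λ₃ = 36π²/1.392² ≈ 183.368 (9× faster decay)
As t → ∞, higher modes decay exponentially faster. The n=1 mode dominates: θ ~ c₁ sin(πx/1.392) e^{-λ₁t}.
Decay rate: λ₁ = 4π²/1.392² ≈ 20.374.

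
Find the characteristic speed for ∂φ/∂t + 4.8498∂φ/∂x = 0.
Speed = 4.8498. Information travels along x - 4.8498t = const (rightward).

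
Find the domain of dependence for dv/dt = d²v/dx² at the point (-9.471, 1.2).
The entire real line. The heat equation has infinite propagation speed: any initial disturbance instantly affects all points (though exponentially small far away).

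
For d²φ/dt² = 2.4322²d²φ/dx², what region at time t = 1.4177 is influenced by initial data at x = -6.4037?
Domain of influence: [-9.85182994, -2.95557006]. Data at x = -6.4037 spreads outward at speed 2.4322.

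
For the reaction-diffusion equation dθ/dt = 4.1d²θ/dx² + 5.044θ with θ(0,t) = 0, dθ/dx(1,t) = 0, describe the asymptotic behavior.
θ → 0. Diffusion dominates reaction (r=5.044 < κπ²/(4L²)≈10.12); solution decays.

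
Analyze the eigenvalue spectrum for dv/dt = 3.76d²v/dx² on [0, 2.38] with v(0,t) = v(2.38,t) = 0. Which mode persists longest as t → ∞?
Eigenvalues: λₙ = 3.76n²π²/2.38².
First three modes:
  n=1: λ₁ = 3.76π²/2.38² ≈ 6.551
  n=2: λ₂ = 15.04π²/2.38² ≈ 26.206 (4× faster decay)
  n=3: λ₃ = 33.84π²/2.38² ≈ 58.963 (9× faster decay)
As t → ∞, higher modes decay exponentially faster. The n=1 mode dominates: v ~ c₁ sin(πx/2.38) e^{-λ₁t}.
Decay rate: λ₁ = 3.76π²/2.38² ≈ 6.551.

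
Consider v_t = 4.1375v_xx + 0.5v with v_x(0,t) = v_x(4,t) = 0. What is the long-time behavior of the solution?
As t → ∞, v grows unboundedly. With Neumann BCs the constant mode has diffusion eigenvalue 0, so any r > 0 makes it grow like e^(0.5t); solution grows exponentially.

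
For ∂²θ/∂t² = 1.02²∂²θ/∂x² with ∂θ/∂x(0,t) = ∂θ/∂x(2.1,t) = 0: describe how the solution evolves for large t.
θ oscillates about a mean that drifts linearly in t (generically unbounded; no decay). There is no damping, so the nonconstant modes persist as standing waves (energy conserved, no decay). But with Neumann conditions at both ends the constant mode has eigenvalue 0: the spatial mean M(t) of θ satisfies M'' = 0, so M(t) = M(0) + M'(0)·t. Unless the initial velocity has zero mean (∫θ_t(x,0)dx = 0), the solution grows linearly in t (unbounded, though not exponentially); if it does have zero mean, the solution stays bounded and simply oscillates.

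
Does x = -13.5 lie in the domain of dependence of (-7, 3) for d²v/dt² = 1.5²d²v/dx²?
No. The domain of dependence is [-11.5, -2.5], and -13.5 is outside this interval.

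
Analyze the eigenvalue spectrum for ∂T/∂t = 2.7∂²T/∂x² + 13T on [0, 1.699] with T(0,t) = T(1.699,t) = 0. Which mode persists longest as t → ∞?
Eigenvalues: λₙ = 2.7n²π²/1.699² - 13.
First three modes:
  n=1: λ₁ = 2.7π²/1.699² - 13 ≈ -3.768
  n=2: λ₂ = 10.8π²/1.699² - 13 ≈ 23.926
  n=3: λ₃ = 24.3π²/1.699² - 13 ≈ 70.084
Since 2.7π²/1.699² ≈ 9.232 < 13, λ₁ < 0.
The n=1 mode grows fastest (−λₙ is largest for n=1) → dominates.
Asymptotic: T ~ c₁ sin(πx/1.699) e^{3.768t} (exponential growth at rate −λ₁ ≈ 3.768).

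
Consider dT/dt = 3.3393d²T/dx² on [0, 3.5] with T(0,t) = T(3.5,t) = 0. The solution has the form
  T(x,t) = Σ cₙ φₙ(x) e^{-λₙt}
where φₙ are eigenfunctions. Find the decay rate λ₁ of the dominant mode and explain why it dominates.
Eigenvalues: λₙ = 3.3393n²π²/3.5².
First three modes:
  n=1: λ₁ = 3.3393π²/3.5² ≈ 2.69
  n=2: λ₂ = 13.3572π²/3.5² ≈ 10.762 (4× faster decay)
  n=3: λ₃ = 30.0537π²/3.5² ≈ 24.214 (9× faster decay)
As t → ∞, higher modes decay exponentially faster. The n=1 mode dominates: T ~ c₁ sin(πx/3.5) e^{-λ₁t}.
Decay rate: λ₁ = 3.3393π²/3.5² ≈ 2.69.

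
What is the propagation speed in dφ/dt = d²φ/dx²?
Infinite. The heat equation is parabolic, not hyperbolic, so disturbances propagate instantly.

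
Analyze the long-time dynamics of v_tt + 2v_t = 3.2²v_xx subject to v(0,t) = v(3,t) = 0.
Long-time behavior: v → 0. Damping (γ=2) dissipates energy; oscillations decay exponentially.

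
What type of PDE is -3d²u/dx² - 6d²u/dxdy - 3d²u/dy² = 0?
With A = -3, B = -6, C = -3, the discriminant is 0. This is a parabolic PDE.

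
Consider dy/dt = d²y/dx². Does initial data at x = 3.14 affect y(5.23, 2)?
Yes, for any finite x. The heat equation has infinite propagation speed, so all initial data affects all points at any t > 0.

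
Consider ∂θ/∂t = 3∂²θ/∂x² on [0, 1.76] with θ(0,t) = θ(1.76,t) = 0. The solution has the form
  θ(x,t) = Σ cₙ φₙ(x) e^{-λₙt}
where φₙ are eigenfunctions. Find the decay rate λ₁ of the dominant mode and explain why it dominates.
Eigenvalues: λₙ = 3n²π²/1.76².
First three modes:
  n=1: λ₁ = 3π²/1.76² ≈ 9.559
  n=2: λ₂ = 12π²/1.76² ≈ 38.235 (4× faster decay)
  n=3: λ₃ = 27π²/1.76² ≈ 86.028 (9× faster decay)
As t → ∞, higher modes decay exponentially faster. The n=1 mode dominates: θ ~ c₁ sin(πx/1.76) e^{-λ₁t}.
Decay rate: λ₁ = 3π²/1.76² ≈ 9.559.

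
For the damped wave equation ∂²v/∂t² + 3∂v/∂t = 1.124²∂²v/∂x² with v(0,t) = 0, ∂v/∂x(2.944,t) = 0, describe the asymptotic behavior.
v → 0. Damping (γ=3) dissipates energy; oscillations decay exponentially.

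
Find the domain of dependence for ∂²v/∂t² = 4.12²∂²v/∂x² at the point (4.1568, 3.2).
Domain of dependence: [-9.0272, 17.3408]. Signals travel at speed 4.12, so data within |x - 4.1568| ≤ 4.12·3.2 = 13.184 can reach the point.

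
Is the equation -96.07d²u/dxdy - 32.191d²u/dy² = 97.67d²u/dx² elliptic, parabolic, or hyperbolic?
Rewriting in standard form: -97.67d²u/dx² - 96.07d²u/dxdy - 32.191d²u/dy² = 0. Computing B² - 4AC with A = -97.67, B = -96.07, C = -32.191: discriminant = -3346.93498 (negative). Answer: elliptic.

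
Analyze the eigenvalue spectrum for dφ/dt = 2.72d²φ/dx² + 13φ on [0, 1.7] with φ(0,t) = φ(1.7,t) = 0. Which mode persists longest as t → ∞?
Eigenvalues: λₙ = 2.72n²π²/1.7² - 13.
First three modes:
  n=1: λ₁ = 2.72π²/1.7² - 13 ≈ -3.711
  n=2: λ₂ = 10.88π²/1.7² - 13 ≈ 24.156
  n=3: λ₃ = 24.48π²/1.7² - 13 ≈ 70.601
Since 2.72π²/1.7² ≈ 9.289 < 13, λ₁ < 0.
The n=1 mode grows fastest (−λₙ is largest for n=1) → dominates.
Asymptotic: φ ~ c₁ sin(πx/1.7) e^{3.711t} (exponential growth at rate −λ₁ ≈ 3.711).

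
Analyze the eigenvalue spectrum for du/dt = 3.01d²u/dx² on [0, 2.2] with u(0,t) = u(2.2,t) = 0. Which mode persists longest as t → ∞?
Eigenvalues: λₙ = 3.01n²π²/2.2².
First three modes:
  n=1: λ₁ = 3.01π²/2.2² ≈ 6.138
  n=2: λ₂ = 12.04π²/2.2² ≈ 24.552 (4× faster decay)
  n=3: λ₃ = 27.09π²/2.2² ≈ 55.241 (9× faster decay)
As t → ∞, higher modes decay exponentially faster. The n=1 mode dominates: u ~ c₁ sin(πx/2.2) e^{-λ₁t}.
Decay rate: λ₁ = 3.01π²/2.2² ≈ 6.138.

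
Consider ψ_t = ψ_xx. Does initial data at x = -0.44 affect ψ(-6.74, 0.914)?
Yes, for any finite x. The heat equation has infinite propagation speed, so all initial data affects all points at any t > 0.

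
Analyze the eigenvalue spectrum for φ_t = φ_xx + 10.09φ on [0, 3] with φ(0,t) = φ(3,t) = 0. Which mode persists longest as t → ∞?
Eigenvalues: λₙ = n²π²/3² - 10.09.
First three modes:
  n=1: λ₁ = π²/3² - 10.09 ≈ -8.993
  n=2: λ₂ = 4π²/3² - 10.09 ≈ -5.704
  n=3: λ₃ = 9π²/3² - 10.09 ≈ -0.22
Since π²/3² ≈ 1.097 < 10.09, λ₁ < 0.
The n=1 mode grows fastest (−λₙ is largest for n=1) → dominates.
Asymptotic: φ ~ c₁ sin(πx/3) e^{8.993t} (exponential growth at rate −λ₁ ≈ 8.993).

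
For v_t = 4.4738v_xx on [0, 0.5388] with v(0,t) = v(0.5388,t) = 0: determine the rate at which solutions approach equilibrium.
Eigenvalues: λₙ = 4.4738n²π²/0.5388².
First three modes:
  n=1: λ₁ = 4.4738π²/0.5388² ≈ 152.097
  n=2: λ₂ = 17.8952π²/0.5388² ≈ 608.389 (4× faster decay)
  n=3: λ₃ = 40.2642π²/0.5388² ≈ 1368.875 (9× faster decay)
As t → ∞, higher modes decay exponentially faster. The n=1 mode dominates: v ~ c₁ sin(πx/0.5388) e^{-λ₁t}.
Decay rate: λ₁ = 4.4738π²/0.5388² ≈ 152.097.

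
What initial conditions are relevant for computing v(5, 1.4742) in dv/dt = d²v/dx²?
The entire real line. The heat equation has infinite propagation speed: any initial disturbance instantly affects all points (though exponentially small far away).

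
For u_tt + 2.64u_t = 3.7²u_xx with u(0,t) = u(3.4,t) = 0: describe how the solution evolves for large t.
u → 0. Damping (γ=2.64) dissipates energy; oscillations decay exponentially.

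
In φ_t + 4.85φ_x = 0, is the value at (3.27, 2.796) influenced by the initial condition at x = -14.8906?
No. Only data at x = -10.2906 affects (3.27, 2.796). Advection has one-way propagation along characteristics.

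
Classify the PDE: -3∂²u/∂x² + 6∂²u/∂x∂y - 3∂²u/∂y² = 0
A = -3, B = 6, C = -3. Discriminant B² - 4AC = 0. Since 0 = 0, parabolic.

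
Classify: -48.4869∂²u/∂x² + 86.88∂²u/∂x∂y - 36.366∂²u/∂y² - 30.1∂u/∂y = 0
Hyperbolic (discriminant = 495.0359784).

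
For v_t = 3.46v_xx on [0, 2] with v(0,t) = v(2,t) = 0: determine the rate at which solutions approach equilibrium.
Eigenvalues: λₙ = 3.46n²π²/2².
First three modes:
  n=1: λ₁ = 3.46π²/2² ≈ 8.537
  n=2: λ₂ = 13.84π²/2² ≈ 34.149 (4× faster decay)
  n=3: λ₃ = 31.14π²/2² ≈ 76.835 (9× faster decay)
As t → ∞, higher modes decay exponentially faster. The n=1 mode dominates: v ~ c₁ sin(πx/2) e^{-λ₁t}.
Decay rate: λ₁ = 3.46π²/2² ≈ 8.537.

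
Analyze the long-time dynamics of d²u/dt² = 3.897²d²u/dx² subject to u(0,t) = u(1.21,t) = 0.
Long-time behavior: u oscillates (no decay). Energy is conserved; the solution oscillates indefinitely as standing waves.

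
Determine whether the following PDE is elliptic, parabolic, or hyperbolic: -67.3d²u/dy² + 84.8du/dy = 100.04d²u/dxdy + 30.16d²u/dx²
Rewriting in standard form: -30.16d²u/dx² - 100.04d²u/dxdy - 67.3d²u/dy² + 84.8du/dy = 0. Coefficients: A = -30.16, B = -100.04, C = -67.3. B² - 4AC = 1888.9296, which is positive, so the equation is hyperbolic.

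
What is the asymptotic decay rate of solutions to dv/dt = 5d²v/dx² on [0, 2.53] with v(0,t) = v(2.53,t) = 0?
Eigenvalues: λₙ = 5n²π²/2.53².
First three modes:
  n=1: λ₁ = 5π²/2.53² ≈ 7.71
  n=2: λ₂ = 20π²/2.53² ≈ 30.838 (4× faster decay)
  n=3: λ₃ = 45π²/2.53² ≈ 69.386 (9× faster decay)
As t → ∞, higher modes decay exponentially faster. The n=1 mode dominates: v ~ c₁ sin(πx/2.53) e^{-λ₁t}.
Decay rate: λ₁ = 5π²/2.53² ≈ 7.71.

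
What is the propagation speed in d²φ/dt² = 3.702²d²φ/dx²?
Speed = 3.702. Information travels along characteristics x = x₀ ± 3.702t.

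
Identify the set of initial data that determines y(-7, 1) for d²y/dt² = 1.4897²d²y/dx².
Domain of dependence: [-8.4897, -5.5103]. Signals travel at speed 1.4897, so data within |x - -7| ≤ 1.4897·1 = 1.4897 can reach the point.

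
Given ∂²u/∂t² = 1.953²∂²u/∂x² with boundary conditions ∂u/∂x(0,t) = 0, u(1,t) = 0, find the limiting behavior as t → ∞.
u oscillates (no decay). Energy is conserved; the solution oscillates indefinitely as standing waves.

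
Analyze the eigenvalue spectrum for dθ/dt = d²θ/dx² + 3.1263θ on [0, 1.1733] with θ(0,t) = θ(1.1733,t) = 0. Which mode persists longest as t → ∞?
Eigenvalues: λₙ = n²π²/1.1733² - 3.1263.
First three modes:
  n=1: λ₁ = π²/1.1733² - 3.1263 ≈ 4.043
  n=2: λ₂ = 4π²/1.1733² - 3.1263 ≈ 25.551
  n=3: λ₃ = 9π²/1.1733² - 3.1263 ≈ 61.398
Since π²/1.1733² ≈ 7.169 > 3.1263, all λₙ > 0.
The n=1 mode decays slowest → dominates as t → ∞.
Asymptotic: θ ~ c₁ sin(πx/1.1733) e^{-λ₁t} with decay rate λ₁ ≈ 4.043.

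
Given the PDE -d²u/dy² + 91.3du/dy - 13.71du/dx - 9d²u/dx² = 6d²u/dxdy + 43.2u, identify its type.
Rewriting in standard form: -9d²u/dx² - 6d²u/dxdy - d²u/dy² - 13.71du/dx + 91.3du/dy - 43.2u = 0. The second-order coefficients are A = -9, B = -6, C = -1. Since B² - 4AC = 0 = 0, this is a parabolic PDE.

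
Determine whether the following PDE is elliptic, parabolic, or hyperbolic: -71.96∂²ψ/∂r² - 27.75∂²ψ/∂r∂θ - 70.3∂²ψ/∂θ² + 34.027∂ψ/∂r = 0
Coefficients: A = -71.96, B = -27.75, C = -70.3. B² - 4AC = -19465.0895, which is negative, so the equation is elliptic.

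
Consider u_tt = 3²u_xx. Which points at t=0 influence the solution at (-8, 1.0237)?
Domain of dependence: [-11.0711, -4.9289]. Signals travel at speed 3, so data within |x - -8| ≤ 3·1.0237 = 3.0711 can reach the point.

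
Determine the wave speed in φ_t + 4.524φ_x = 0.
Speed = 4.524. Information travels along x - 4.524t = const (rightward).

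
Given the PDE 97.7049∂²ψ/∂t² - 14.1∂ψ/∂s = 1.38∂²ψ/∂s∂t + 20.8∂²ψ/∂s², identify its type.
Rewriting in standard form: -20.8∂²ψ/∂s² - 1.38∂²ψ/∂s∂t + 97.7049∂²ψ/∂t² - 14.1∂ψ/∂s = 0. The second-order coefficients are A = -20.8, B = -1.38, C = 97.7049. Since B² - 4AC = 8130.95208 > 0, this is a hyperbolic PDE.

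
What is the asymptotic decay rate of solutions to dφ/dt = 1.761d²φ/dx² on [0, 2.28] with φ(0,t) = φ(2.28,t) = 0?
Eigenvalues: λₙ = 1.761n²π²/2.28².
First three modes:
  n=1: λ₁ = 1.761π²/2.28² ≈ 3.343
  n=2: λ₂ = 7.044π²/2.28² ≈ 13.374 (4× faster decay)
  n=3: λ₃ = 15.849π²/2.28² ≈ 30.091 (9× faster decay)
As t → ∞, higher modes decay exponentially faster. The n=1 mode dominates: φ ~ c₁ sin(πx/2.28) e^{-λ₁t}.
Decay rate: λ₁ = 1.761π²/2.28² ≈ 3.343.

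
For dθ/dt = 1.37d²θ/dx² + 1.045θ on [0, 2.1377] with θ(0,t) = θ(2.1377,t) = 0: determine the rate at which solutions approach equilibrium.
Eigenvalues: λₙ = 1.37n²π²/2.1377² - 1.045.
First three modes:
  n=1: λ₁ = 1.37π²/2.1377² - 1.045 ≈ 1.914
  n=2: λ₂ = 5.48π²/2.1377² - 1.045 ≈ 10.791
  n=3: λ₃ = 12.33π²/2.1377² - 1.045 ≈ 25.585
Since 1.37π²/2.1377² ≈ 2.959 > 1.045, all λₙ > 0.
The n=1 mode decays slowest → dominates as t → ∞.
Asymptotic: θ ~ c₁ sin(πx/2.1377) e^{-λ₁t} with decay rate λ₁ ≈ 1.914.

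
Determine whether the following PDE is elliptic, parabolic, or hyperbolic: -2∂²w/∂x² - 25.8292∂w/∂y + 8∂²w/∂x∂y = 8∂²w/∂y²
Rewriting in standard form: -2∂²w/∂x² + 8∂²w/∂x∂y - 8∂²w/∂y² - 25.8292∂w/∂y = 0. Coefficients: A = -2, B = 8, C = -8. B² - 4AC = 0, which is zero, so the equation is parabolic.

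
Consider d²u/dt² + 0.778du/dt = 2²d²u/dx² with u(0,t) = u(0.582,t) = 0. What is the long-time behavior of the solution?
As t → ∞, u → 0. Damping (γ=0.778) dissipates energy; oscillations decay exponentially.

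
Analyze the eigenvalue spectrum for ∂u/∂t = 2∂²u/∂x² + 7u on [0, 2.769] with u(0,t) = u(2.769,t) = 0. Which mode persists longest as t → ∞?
Eigenvalues: λₙ = 2n²π²/2.769² - 7.
First three modes:
  n=1: λ₁ = 2π²/2.769² - 7 ≈ -4.426
  n=2: λ₂ = 8π²/2.769² - 7 ≈ 3.298
  n=3: λ₃ = 18π²/2.769² - 7 ≈ 16.17
Since 2π²/2.769² ≈ 2.574 < 7, λ₁ < 0.
The n=1 mode grows fastest (−λₙ is largest for n=1) → dominates.
Asymptotic: u ~ c₁ sin(πx/2.769) e^{4.426t} (exponential growth at rate −λ₁ ≈ 4.426).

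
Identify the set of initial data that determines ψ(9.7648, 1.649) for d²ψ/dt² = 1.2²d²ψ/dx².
Domain of dependence: [7.786, 11.7436]. Signals travel at speed 1.2, so data within |x - 9.7648| ≤ 1.2·1.649 = 1.9788 can reach the point.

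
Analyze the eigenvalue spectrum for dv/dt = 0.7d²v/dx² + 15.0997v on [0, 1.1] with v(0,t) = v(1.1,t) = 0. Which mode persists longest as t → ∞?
Eigenvalues: λₙ = 0.7n²π²/1.1² - 15.0997.
First three modes:
  n=1: λ₁ = 0.7π²/1.1² - 15.0997 ≈ -9.39
  n=2: λ₂ = 2.8π²/1.1² - 15.0997 ≈ 7.739
  n=3: λ₃ = 6.3π²/1.1² - 15.0997 ≈ 36.287
Since 0.7π²/1.1² ≈ 5.71 < 15.0997, λ₁ < 0.
The n=1 mode grows fastest (−λₙ is largest for n=1) → dominates.
Asymptotic: v ~ c₁ sin(πx/1.1) e^{9.39t} (exponential growth at rate −λ₁ ≈ 9.39).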